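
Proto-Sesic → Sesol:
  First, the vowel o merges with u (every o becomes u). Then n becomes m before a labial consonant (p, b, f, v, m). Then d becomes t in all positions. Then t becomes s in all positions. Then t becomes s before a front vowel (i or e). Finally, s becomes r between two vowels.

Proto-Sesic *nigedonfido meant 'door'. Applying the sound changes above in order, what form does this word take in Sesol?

Sesol: *nigedonfido > nigedunfidu > nigedumfidu > nigetumfitu > nigesumfisu > nigerumfiru  (by vowel merger, nasal place assimilation, unconditioned shift, unconditioned shift, rhotacism)

nigerumfiru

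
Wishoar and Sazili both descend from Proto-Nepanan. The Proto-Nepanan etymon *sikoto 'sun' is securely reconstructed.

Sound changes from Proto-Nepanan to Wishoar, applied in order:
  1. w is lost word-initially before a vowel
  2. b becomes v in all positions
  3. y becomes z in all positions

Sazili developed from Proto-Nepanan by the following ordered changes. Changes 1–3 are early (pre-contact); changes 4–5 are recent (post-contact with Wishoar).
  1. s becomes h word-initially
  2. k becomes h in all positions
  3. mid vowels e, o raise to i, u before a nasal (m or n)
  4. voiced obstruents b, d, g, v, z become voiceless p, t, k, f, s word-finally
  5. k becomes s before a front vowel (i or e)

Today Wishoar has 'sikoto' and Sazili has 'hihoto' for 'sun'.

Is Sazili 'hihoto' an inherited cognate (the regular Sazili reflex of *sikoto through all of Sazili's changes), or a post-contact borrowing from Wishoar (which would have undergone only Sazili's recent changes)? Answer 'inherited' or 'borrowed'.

inherited

If inherited, *sikoto would pass through all of Sazili's changes:
Sazili: start from *sikoto.
  rule 1 (debuccalisation): sikoto → hikoto
  rule 2 (unconditioned shift): hikoto → hihoto
  rule 3: no change — hihoto
  rule 4: no change — hihoto
  rule 5: no change — hihoto
  ⇒ Sazili hihoto
If borrowed from Wishoar 'sikoto' after the early changes, it would undergo only the recent ones:
  rule 4 (final devoicing): no change (sikoto)
  rule 5 (palatalisation): no change (sikoto)
  ⇒ as a loan: sikoto
Sazili 'hihoto' matches the inherited outcome exactly, so it is an inherited cognate, not a loan.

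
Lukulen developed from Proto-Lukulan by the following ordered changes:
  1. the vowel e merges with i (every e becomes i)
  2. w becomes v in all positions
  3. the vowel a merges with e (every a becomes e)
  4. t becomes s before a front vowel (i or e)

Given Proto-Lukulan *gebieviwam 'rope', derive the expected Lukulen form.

gibiivivem

Lukulen: *gebieviwam
  gebieviwam → gibiiviwam   [vowel merger]
  gibiiviwam → gibiivivam   [unconditioned shift]
  gibiivivam → gibiivivem   [vowel merger]
  gibiivivem (rule 4 does not apply)
  giving Lukulen gibiivivem.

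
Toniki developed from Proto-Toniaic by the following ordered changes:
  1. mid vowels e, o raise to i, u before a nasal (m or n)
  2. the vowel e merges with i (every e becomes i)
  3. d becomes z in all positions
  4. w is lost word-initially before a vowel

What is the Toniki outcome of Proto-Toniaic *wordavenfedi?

Toniki: *wordavenfedi
  wordavenfedi → wordavinfedi   [pre-nasal raising]
  wordavinfedi → wordavinfidi   [vowel merger]
  wordavinfidi → worzavinfizi   [unconditioned shift]
  worzavinfizi → orzavinfizi   [glide loss]
  giving Toniki orzavinfizi.

orzavinfizi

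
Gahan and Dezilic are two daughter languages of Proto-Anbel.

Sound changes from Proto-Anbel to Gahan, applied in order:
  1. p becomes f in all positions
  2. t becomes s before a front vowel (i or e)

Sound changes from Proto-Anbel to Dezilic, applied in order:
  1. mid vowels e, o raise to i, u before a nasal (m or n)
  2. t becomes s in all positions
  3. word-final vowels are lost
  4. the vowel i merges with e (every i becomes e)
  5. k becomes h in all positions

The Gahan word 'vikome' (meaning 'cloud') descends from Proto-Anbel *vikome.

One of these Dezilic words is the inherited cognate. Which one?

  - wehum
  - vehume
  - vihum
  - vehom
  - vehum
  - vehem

vehum

Dezilic: *vikome
  vikome → vikume   [pre-nasal raising]
  vikume (rule 2 does not apply)
  vikume → vikum   [apocope]
  vikum → vekum   [vowel merger]
  vekum → vehum   [unconditioned shift]
  giving Dezilic vehum.
Among the options, 'vehum' alone shows every Dezilic change applied in order.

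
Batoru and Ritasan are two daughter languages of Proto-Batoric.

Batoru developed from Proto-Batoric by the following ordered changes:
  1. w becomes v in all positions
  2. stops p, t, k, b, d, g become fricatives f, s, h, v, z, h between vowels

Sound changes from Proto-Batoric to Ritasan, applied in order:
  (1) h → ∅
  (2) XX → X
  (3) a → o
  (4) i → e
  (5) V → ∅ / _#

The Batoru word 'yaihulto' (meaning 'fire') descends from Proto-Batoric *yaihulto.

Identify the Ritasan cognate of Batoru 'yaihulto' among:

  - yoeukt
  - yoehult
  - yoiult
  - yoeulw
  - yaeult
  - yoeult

yoeult

Ritasan: start from *yaihulto.
  rule 1 (h-loss): yaihulto → yaiulto
  rule 2: no change — yaiulto
  rule 3 (vowel merger): yaiulto → yoiulto
  rule 4 (vowel merger): yoiulto → yoeulto
  rule 5 (apocope): yoeulto → yoeult
  ⇒ Ritasan yoeult
Among the options, 'yoeult' alone shows every Ritasan change applied in order.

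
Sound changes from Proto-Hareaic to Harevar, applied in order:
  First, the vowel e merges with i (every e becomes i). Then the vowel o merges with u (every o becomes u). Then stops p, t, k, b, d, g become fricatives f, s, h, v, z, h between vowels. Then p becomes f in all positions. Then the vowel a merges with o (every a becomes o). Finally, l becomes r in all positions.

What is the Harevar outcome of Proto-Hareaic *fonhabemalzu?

funhovimorzu

Harevar: *fonhabemalzu
  fonhabemalzu → fonhabimalzu   [vowel merger]
  fonhabimalzu → funhabimalzu   [vowel merger]
  funhabimalzu → funhavimalzu   [intervocalic lenition]
  funhavimalzu (rule 4 does not apply)
  funhavimalzu → funhovimolzu   [vowel merger]
  funhovimolzu → funhovimorzu   [unconditioned shift]
  giving Harevar funhovimorzu.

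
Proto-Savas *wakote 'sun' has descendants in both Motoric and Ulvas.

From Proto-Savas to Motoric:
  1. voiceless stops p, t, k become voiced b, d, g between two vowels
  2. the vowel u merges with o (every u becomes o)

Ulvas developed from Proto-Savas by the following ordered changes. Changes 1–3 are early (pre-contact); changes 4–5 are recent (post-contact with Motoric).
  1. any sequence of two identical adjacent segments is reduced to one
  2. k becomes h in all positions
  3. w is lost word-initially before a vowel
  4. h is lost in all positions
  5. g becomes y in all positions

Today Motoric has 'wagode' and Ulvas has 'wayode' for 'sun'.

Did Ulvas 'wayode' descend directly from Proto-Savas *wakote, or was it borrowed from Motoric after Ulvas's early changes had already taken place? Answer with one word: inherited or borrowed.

If inherited, *wakote would pass through all of Ulvas's changes:
Ulvas: *wakote > wahote > ahote > aote  (by unconditioned shift, glide loss, h-loss)
If borrowed from Motoric 'wagode' after the early changes, it would undergo only the recent ones:
  rule 4 (h-loss): no change (wagode)
  rule 5 (unconditioned shift): wagode → wayode
  ⇒ as a loan: wayode
Ulvas 'wayode' matches the loan outcome 'wayode', not the inherited 'aote' — it skipped the early Ulvas changes, so it was borrowed from Motoric.

borrowed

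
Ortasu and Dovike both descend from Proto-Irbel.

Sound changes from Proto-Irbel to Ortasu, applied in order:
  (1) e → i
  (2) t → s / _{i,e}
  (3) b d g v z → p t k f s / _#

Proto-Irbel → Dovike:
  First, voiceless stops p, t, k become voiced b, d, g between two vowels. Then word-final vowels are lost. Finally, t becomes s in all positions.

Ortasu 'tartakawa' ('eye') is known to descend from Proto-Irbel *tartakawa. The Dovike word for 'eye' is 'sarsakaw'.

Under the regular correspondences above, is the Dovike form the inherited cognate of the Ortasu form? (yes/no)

no

Derive the expected Dovike reflex of *tartakawa:
Dovike: *tartakawa
  tartakawa → tartagawa   [intervocalic voicing]
  tartagawa → tartagaw   [apocope]
  tartagaw → sarsagaw   [unconditioned shift]
  giving Dovike sarsagaw.
The regular Dovike reflex would be 'sarsagaw', but the attested form is 'sarsakaw'. The correspondence is irregular, so they are not cognates (the Dovike form has a different source).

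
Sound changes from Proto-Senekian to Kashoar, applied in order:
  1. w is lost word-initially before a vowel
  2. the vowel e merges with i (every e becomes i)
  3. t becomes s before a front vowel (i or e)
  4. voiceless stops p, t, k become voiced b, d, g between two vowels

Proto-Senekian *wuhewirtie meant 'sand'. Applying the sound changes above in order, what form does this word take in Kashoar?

Kashoar: *wuhewirtie
  wuhewirtie → uhewirtie   [glide loss]
  uhewirtie → uhiwirtii   [vowel merger]
  uhiwirtii → uhiwirsii   [palatalisation]
  uhiwirsii (rule 4 does not apply)
  giving Kashoar uhiwirsii.

uhiwirsii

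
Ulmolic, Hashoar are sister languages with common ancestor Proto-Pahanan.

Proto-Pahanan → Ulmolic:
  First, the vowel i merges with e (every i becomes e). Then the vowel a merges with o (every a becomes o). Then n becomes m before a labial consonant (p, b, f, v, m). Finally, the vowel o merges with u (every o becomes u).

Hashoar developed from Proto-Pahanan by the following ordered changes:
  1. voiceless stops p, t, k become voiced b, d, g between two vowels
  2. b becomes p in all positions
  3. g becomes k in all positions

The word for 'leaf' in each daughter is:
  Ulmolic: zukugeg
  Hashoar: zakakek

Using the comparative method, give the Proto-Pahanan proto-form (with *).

Position 7: Ulmolic has g, Hashoar has k. Ulmolic preserves g here (none of its changes turn any other segment into g), so the proto-segment is *g.
Position 4: Ulmolic has u, Hashoar has a. Hashoar preserves a here (none of its changes turn any other segment into a), so the proto-segment is *a.
Continuing position by position gives *zakageg; check it forward:
Ulmolic: *zakageg > zokogeg > zukugeg  (by vowel merger, vowel merger)
Hashoar: start from *zakageg.
  rule 1 (intervocalic voicing): zakageg → zagageg
  rule 2: no change — zagageg
  rule 3 (unconditioned shift): zagageg → zakakek
  ⇒ Hashoar zakakek
No other proto-form is consistent with every reflex, so the reconstruction is *zakageg.

*zakageg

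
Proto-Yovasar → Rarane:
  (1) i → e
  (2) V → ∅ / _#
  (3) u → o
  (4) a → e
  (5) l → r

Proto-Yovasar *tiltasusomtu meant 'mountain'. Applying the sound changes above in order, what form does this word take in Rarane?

tertesosomt

Rarane: *tiltasusomtu
  tiltasusomtu → teltasusomtu   [vowel merger]
  teltasusomtu → teltasusomt   [apocope]
  teltasusomt → teltasosomt   [vowel merger]
  teltasosomt → teltesosomt   [vowel merger]
  teltesosomt → tertesosomt   [unconditioned shift]
  giving Rarane tertesosomt.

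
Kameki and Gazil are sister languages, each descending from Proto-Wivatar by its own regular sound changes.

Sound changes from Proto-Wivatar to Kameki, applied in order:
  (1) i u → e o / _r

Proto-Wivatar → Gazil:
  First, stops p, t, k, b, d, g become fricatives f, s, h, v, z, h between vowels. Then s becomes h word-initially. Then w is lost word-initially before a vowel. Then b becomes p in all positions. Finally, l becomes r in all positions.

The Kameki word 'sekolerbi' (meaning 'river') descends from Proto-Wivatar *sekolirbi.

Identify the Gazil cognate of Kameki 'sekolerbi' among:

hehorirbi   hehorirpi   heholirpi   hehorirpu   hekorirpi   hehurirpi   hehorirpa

hehorirpi

Gazil: *sekolirbi > seholirbi > heholirbi > heholirpi > hehorirpi  (by intervocalic lenition, debuccalisation, unconditioned shift, unconditioned shift)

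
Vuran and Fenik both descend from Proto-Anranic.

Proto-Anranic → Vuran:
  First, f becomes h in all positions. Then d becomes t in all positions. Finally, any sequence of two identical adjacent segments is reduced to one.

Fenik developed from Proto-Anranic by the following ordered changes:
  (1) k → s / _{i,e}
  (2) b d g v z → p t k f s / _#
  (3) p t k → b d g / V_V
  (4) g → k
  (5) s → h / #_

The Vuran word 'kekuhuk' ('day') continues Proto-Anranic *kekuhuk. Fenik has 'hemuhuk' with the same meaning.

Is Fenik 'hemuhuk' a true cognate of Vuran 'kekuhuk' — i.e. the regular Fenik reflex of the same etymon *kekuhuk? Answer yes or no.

Derive the expected Fenik reflex of *kekuhuk:
Fenik: *kekuhuk
  kekuhuk → sekuhuk   [palatalisation]
  sekuhuk (rule 2 does not apply)
  sekuhuk → seguhuk   [intervocalic voicing]
  seguhuk → sekuhuk   [unconditioned shift]
  sekuhuk → hekuhuk   [debuccalisation]
  giving Fenik hekuhuk.
The regular Fenik reflex would be 'hekuhuk', but the attested form is 'hemuhuk'. The correspondence is irregular, so they are not cognates (the Fenik form has a different source).

no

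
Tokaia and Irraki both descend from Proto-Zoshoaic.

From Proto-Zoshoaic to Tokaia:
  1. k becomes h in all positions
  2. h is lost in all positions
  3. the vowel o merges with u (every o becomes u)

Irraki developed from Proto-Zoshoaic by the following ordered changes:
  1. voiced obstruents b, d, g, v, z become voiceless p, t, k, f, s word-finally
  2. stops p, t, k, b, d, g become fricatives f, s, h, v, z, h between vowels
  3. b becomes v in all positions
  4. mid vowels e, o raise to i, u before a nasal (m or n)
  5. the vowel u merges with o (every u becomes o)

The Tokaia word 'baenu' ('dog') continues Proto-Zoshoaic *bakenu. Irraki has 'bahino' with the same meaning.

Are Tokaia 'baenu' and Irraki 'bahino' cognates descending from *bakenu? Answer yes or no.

Derive the expected Irraki reflex of *bakenu:
Irraki: start from *bakenu.
  rule 1: no change — bakenu
  rule 2 (intervocalic lenition): bakenu → bahenu
  rule 3 (unconditioned shift): bahenu → vahenu
  rule 4 (pre-nasal raising): vahenu → vahinu
  rule 5 (vowel merger): vahinu → vahino
  ⇒ Irraki vahino
The regular Irraki reflex would be 'vahino', but the attested form is 'bahino'. The correspondence is irregular, so they are not cognates (the Irraki form has a different source).

no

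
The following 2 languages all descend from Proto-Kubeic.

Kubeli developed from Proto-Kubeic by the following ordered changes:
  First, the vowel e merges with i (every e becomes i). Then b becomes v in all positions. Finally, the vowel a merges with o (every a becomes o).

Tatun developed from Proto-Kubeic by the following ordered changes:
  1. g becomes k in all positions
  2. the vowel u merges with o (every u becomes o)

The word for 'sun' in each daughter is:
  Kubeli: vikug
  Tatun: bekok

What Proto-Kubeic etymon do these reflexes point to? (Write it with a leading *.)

Position 4: Kubeli has u, Tatun has o. Kubeli preserves u here (none of its changes turn any other segment into u), so the proto-segment is *u.
Position 2: Kubeli has i, Tatun has e. Tatun preserves e here (none of its changes turn any other segment into e), so the proto-segment is *e.
Continuing position by position gives *bekug; check it forward:
Kubeli: *bekug > bikug > vikug  (by vowel merger, unconditioned shift)
Tatun: start from *bekug.
  rule 1 (unconditioned shift): bekug → bekuk
  rule 2 (vowel merger): bekuk → bekok
  ⇒ Tatun bekok
No other proto-form is consistent with every reflex, so the reconstruction is *bekug.

*bekug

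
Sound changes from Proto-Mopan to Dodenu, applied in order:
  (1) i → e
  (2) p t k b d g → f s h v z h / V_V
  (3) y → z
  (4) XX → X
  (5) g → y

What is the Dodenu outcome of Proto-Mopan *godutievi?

Dodenu: *godutievi
  godutievi → goduteeve   [vowel merger]
  goduteeve → gozuseeve   [intervocalic lenition]
  gozuseeve (rule 3 does not apply)
  gozuseeve → gozuseve   [degemination]
  gozuseve → yozuseve   [unconditioned shift]
  giving Dodenu yozuseve.

yozuseve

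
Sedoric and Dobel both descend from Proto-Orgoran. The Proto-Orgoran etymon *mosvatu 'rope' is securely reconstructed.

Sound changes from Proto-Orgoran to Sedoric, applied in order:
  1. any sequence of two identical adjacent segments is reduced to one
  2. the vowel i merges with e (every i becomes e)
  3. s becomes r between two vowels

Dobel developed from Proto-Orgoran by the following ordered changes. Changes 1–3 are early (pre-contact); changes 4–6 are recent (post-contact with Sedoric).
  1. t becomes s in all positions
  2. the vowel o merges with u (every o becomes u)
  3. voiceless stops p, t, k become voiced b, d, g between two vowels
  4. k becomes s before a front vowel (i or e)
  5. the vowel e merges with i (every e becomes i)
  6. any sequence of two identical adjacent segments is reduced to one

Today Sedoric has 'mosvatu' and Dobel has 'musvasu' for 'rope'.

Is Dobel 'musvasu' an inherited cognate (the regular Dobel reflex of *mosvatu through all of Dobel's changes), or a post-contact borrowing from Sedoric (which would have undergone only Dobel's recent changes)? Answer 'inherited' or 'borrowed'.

If inherited, *mosvatu would pass through all of Dobel's changes:
Dobel: start from *mosvatu.
  rule 1 (unconditioned shift): mosvatu → mosvasu
  rule 2 (vowel merger): mosvasu → musvasu
  rule 3: no change — musvasu
  rule 4: no change — musvasu
  rule 5: no change — musvasu
  rule 6: no change — musvasu
  ⇒ Dobel musvasu
If borrowed from Sedoric 'mosvatu' after the early changes, it would undergo only the recent ones:
  rule 4 (palatalisation): no change (mosvatu)
  rule 5 (vowel merger): no change (mosvatu)
  rule 6 (degemination): no change (mosvatu)
  ⇒ as a loan: mosvatu
Dobel 'musvasu' matches the inherited outcome exactly, so it is an inherited cognate, not a loan.

inherited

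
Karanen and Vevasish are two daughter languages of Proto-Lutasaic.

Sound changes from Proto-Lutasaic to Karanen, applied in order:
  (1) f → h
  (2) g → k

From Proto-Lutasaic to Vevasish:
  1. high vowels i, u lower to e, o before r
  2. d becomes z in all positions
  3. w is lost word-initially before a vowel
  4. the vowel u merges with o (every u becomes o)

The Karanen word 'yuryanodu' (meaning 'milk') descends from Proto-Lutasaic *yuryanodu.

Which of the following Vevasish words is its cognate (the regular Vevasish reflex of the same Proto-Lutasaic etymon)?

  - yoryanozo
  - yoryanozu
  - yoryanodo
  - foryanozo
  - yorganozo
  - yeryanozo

Vevasish: start from *yuryanodu.
  rule 1 (pre-rhotic lowering): yuryanodu → yoryanodu
  rule 2 (unconditioned shift): yoryanodu → yoryanozu
  rule 3: no change — yoryanozu
  rule 4 (vowel merger): yoryanozu → yoryanozo
  ⇒ Vevasish yoryanozo
Among the options, 'yoryanozo' alone shows every Vevasish change applied in order.

yoryanozo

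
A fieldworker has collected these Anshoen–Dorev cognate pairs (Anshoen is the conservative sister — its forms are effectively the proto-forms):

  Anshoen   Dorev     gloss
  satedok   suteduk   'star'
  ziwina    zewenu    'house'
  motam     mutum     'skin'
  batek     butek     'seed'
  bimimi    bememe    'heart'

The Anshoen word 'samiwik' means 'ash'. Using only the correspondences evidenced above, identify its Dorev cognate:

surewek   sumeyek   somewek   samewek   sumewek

motam ~ mutum — Anshoen a corresponds to Dorev u after a consonant, before a nasal.
ziwina ~ zewenu — Anshoen i corresponds to Dorev e after a consonant, before a consonant other than r, m, n, p, b, f, v.
Applying these to Anshoen 'samiwik':
  samiwik → sumiwik   (a→u after a consonant, before a nasal)
  sumiwik → sumewik   (i→e after a consonant, before a consonant other than r, m, n, p, b, f, v)
  sumewik → sumewek   (i→e after a consonant, before a consonant other than r, m, n, p, b, f, v)
So the Dorev cognate is 'sumewek'.

sumewek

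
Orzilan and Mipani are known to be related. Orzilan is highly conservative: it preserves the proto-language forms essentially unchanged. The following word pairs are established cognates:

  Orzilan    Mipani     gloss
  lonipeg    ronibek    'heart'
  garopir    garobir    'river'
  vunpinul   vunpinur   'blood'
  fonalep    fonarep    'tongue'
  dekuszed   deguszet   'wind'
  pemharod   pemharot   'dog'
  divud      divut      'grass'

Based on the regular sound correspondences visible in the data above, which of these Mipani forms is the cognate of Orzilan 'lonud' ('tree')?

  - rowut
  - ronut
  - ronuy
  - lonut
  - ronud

ronut

lonipeg ~ ronibek — Orzilan l corresponds to Mipani r word-initially before a back vowel.
dekuszed ~ deguszet, pemharod ~ pemharot — Orzilan d corresponds to Mipani t word-finally.
Applying these to Orzilan 'lonud':
  lonud → ronud   (l→r word-initially before a back vowel)
  ronud → ronut   (d→t word-finally)
So the Mipani cognate is 'ronut'.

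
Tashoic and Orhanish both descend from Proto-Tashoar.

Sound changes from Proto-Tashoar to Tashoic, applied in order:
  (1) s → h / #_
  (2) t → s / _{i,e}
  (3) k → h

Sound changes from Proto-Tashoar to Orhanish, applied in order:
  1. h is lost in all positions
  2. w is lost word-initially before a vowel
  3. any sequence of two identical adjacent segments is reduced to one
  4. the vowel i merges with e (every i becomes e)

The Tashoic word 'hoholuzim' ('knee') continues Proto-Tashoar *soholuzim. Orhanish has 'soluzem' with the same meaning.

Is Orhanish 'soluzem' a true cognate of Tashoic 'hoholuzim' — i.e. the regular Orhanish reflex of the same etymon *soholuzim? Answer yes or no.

yes

Derive the expected Orhanish reflex of *soholuzim:
Orhanish: start from *soholuzim.
  rule 1 (h-loss): soholuzim → sooluzim
  rule 2: no change — sooluzim
  rule 3 (degemination): sooluzim → soluzim
  rule 4 (vowel merger): soluzim → soluzem
  ⇒ Orhanish soluzem
Orhanish 'soluzem' matches the regular reflex exactly, so the pair is cognate.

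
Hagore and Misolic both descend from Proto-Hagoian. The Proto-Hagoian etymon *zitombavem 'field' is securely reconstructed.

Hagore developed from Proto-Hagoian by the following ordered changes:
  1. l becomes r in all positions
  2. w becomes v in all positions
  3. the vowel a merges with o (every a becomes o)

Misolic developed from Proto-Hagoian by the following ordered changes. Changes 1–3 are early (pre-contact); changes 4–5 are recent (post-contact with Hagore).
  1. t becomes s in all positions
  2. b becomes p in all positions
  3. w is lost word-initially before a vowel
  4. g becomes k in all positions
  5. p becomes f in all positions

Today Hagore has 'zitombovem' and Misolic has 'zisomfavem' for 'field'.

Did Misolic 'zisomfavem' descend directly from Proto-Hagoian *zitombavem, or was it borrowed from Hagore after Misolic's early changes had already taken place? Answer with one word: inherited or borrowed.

If inherited, *zitombavem would pass through all of Misolic's changes:
Misolic: *zitombavem
  zitombavem → zisombavem   [unconditioned shift]
  zisombavem → zisompavem   [unconditioned shift]
  zisompavem (rule 3 does not apply)
  zisompavem (rule 4 does not apply)
  zisompavem → zisomfavem   [unconditioned shift]
  giving Misolic zisomfavem.
If borrowed from Hagore 'zitombovem' after the early changes, it would undergo only the recent ones:
  rule 4 (unconditioned shift): no change (zitombovem)
  rule 5 (unconditioned shift): no change (zitombovem)
  ⇒ as a loan: zitombovem
Misolic 'zisomfavem' matches the inherited outcome exactly, so it is an inherited cognate, not a loan.

inherited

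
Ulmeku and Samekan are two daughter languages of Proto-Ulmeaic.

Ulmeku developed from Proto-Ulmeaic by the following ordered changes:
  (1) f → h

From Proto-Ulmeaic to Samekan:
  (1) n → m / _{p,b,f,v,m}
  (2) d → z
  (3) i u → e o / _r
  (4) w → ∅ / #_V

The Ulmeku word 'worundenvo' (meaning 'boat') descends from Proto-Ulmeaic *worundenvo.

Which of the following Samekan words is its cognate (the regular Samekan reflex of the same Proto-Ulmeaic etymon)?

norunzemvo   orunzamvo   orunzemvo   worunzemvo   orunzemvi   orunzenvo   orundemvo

Samekan: start from *worundenvo.
  rule 1 (nasal place assimilation): worundenvo → worundemvo
  rule 2 (unconditioned shift): worundemvo → worunzemvo
  rule 3: no change — worunzemvo
  rule 4 (glide loss): worunzemvo → orunzemvo
  ⇒ Samekan orunzemvo

orunzemvo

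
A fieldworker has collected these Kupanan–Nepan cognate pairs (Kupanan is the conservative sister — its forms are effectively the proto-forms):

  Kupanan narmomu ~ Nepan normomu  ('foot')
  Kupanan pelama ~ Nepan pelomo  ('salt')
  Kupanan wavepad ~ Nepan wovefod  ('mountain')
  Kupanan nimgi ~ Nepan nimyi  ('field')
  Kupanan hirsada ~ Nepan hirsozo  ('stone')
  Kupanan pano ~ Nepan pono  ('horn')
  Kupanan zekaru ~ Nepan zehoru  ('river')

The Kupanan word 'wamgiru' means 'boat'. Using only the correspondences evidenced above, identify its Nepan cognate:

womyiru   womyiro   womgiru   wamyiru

pelama ~ pelomo — Kupanan a corresponds to Nepan o after a consonant, before a nasal.
nimgi ~ nimyi — Kupanan g corresponds to Nepan y after a consonant, before a front vowel.
Applying these to Kupanan 'wamgiru':
  wamgiru → womgiru   (a→o after a consonant, before a nasal)
  womgiru → womyiru   (g→y after a consonant, before a front vowel)
So the Nepan cognate is 'womyiru'.

womyiru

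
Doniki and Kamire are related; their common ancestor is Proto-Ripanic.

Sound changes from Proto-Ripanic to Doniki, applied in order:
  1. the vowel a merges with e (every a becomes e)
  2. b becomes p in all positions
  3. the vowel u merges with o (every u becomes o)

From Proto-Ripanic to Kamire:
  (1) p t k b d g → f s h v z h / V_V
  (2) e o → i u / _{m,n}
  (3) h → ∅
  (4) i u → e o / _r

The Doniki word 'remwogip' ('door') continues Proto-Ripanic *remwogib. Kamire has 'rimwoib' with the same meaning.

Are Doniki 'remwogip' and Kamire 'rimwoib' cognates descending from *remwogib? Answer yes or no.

Derive the expected Kamire reflex of *remwogib:
Kamire: *remwogib > remwohib > rimwohib > rimwoib  (by intervocalic lenition, pre-nasal raising, h-loss)
Kamire 'rimwoib' matches the regular reflex exactly, so the pair is cognate.

yes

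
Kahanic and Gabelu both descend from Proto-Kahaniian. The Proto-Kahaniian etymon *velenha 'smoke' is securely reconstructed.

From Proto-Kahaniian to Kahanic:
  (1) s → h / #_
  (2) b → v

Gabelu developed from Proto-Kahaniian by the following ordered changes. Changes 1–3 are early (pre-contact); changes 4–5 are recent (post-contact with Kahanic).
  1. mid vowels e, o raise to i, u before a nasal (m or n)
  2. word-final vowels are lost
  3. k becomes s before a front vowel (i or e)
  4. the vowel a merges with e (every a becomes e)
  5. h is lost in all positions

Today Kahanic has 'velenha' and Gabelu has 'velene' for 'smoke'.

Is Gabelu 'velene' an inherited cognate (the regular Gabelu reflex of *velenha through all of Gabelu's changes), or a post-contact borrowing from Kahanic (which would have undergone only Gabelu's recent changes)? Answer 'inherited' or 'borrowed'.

If inherited, *velenha would pass through all of Gabelu's changes:
Gabelu: start from *velenha.
  rule 1 (pre-nasal raising): velenha → velinha
  rule 2 (apocope): velinha → velinh
  rule 3: no change — velinh
  rule 4: no change — velinh
  rule 5 (h-loss): velinh → velin
  ⇒ Gabelu velin
If borrowed from Kahanic 'velenha' after the early changes, it would undergo only the recent ones:
  rule 4 (vowel merger): velenha → velenhe
  rule 5 (h-loss): velenhe → velene
  ⇒ as a loan: velene
Gabelu 'velene' matches the loan outcome 'velene', not the inherited 'velin' — it skipped the early Gabelu changes, so it was borrowed from Kahanic.

borrowed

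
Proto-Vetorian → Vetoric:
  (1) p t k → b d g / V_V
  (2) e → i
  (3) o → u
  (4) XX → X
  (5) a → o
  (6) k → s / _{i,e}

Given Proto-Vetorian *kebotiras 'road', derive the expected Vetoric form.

Vetoric: *kebotiras
  kebotiras → kebodiras   [intervocalic voicing]
  kebodiras → kibodiras   [vowel merger]
  kibodiras → kibudiras   [vowel merger]
  kibudiras (rule 4 does not apply)
  kibudiras → kibudiros   [vowel merger]
  kibudiros → sibudiros   [palatalisation]
  giving Vetoric sibudiros.

sibudiros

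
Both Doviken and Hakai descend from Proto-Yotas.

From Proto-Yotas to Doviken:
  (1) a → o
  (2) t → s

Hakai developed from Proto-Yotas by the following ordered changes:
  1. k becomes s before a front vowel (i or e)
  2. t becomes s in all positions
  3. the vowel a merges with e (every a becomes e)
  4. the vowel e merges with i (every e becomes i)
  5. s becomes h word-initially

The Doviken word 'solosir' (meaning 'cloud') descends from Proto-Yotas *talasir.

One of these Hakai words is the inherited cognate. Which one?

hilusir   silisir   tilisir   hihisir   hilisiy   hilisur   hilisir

Hakai: *talasir
  talasir (rule 1 does not apply)
  talasir → salasir   [unconditioned shift]
  salasir → selesir   [vowel merger]
  selesir → silisir   [vowel merger]
  silisir → hilisir   [debuccalisation]
  giving Hakai hilisir.
Only 'hilisir' matches the regular Hakai development of *talasir.

hilisir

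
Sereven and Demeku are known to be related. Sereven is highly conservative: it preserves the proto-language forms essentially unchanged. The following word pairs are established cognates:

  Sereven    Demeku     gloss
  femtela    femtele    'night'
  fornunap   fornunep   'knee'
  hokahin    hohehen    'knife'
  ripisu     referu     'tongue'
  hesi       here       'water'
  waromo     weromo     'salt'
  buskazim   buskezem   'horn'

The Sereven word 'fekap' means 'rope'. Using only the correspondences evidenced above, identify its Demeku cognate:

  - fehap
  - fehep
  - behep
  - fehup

fehep

hokahin ~ hohehen — Sereven k corresponds to Demeku h between vowels (before a back vowel).
fornunap ~ fornunep — Sereven a corresponds to Demeku e after a consonant, before a labial obstruent.
Applying these to Sereven 'fekap':
  fekap → fehap   (k→h between vowels (before a back vowel))
  fehap → fehep   (a→e after a consonant, before a labial obstruent)
So the Demeku cognate is 'fehep'.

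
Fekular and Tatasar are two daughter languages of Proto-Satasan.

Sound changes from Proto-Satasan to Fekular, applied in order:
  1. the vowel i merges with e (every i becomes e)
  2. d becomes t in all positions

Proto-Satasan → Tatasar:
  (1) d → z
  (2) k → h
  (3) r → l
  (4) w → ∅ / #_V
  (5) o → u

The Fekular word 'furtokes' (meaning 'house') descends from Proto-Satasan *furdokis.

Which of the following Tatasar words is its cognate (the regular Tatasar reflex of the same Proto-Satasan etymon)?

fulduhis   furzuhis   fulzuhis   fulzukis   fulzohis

Tatasar: *furdokis
  furdokis → furzokis   [unconditioned shift]
  furzokis → furzohis   [unconditioned shift]
  furzohis → fulzohis   [unconditioned shift]
  fulzohis (rule 4 does not apply)
  fulzohis → fulzuhis   [vowel merger]
  giving Tatasar fulzuhis.
The other candidates each miss or misapply at least one Tatasar change.

fulzuhis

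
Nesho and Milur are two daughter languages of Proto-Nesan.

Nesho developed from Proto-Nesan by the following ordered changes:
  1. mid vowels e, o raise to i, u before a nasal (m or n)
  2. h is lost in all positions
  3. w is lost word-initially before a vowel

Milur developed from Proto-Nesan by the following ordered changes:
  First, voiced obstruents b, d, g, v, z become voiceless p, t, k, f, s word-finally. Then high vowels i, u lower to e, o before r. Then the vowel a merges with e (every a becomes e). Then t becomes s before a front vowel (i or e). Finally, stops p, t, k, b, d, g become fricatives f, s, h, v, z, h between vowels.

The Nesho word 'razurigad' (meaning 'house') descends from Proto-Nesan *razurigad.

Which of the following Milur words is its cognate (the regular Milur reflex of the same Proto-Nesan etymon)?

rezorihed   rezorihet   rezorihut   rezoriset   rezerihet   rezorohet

Milur: *razurigad
  razurigad → razurigat   [final devoicing]
  razurigat → razorigat   [pre-rhotic lowering]
  razorigat → rezoriget   [vowel merger]
  rezoriget (rule 4 does not apply)
  rezoriget → rezorihet   [intervocalic lenition]
  giving Milur rezorihet.

rezorihet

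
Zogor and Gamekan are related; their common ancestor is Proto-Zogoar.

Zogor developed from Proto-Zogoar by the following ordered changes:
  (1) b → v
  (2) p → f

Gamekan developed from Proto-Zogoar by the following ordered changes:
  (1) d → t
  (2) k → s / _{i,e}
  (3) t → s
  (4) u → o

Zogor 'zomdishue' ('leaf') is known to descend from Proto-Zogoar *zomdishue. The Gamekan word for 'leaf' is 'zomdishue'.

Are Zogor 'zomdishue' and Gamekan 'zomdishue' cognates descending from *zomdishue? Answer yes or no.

Derive the expected Gamekan reflex of *zomdishue:
Gamekan: *zomdishue > zomtishue > zomsishue > zomsishoe  (by unconditioned shift, unconditioned shift, vowel merger)
The regular Gamekan reflex would be 'zomsishoe', but the attested form is 'zomdishue'. The correspondence is irregular, so they are not cognates (the Gamekan form has a different source).

no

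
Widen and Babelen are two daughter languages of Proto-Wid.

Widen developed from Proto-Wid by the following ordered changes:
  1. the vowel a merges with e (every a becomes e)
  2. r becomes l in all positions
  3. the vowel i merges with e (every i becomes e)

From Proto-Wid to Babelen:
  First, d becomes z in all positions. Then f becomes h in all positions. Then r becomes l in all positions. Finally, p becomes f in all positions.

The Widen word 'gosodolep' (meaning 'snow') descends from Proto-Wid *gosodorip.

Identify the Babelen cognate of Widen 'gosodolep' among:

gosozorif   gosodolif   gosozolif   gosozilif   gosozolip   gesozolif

gosozolif

Babelen: start from *gosodorip.
  rule 1 (unconditioned shift): gosodorip → gosozorip
  rule 2: no change — gosozorip
  rule 3 (unconditioned shift): gosozorip → gosozolip
  rule 4 (unconditioned shift): gosozolip → gosozolif
  ⇒ Babelen gosozolif
The other candidates each miss or misapply at least one Babelen change.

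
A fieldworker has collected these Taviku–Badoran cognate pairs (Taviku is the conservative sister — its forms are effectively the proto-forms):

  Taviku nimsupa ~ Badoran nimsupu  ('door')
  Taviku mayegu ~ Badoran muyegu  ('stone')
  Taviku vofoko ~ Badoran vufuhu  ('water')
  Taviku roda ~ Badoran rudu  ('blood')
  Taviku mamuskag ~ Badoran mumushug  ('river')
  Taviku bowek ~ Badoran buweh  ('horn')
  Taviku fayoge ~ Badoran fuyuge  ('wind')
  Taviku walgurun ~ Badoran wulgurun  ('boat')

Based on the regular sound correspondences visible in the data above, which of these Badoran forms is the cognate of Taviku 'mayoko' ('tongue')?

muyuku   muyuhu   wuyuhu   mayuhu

mayegu ~ muyegu, mamuskag ~ mumushug — Taviku a corresponds to Badoran u after a consonant, before a consonant other than r, m, n, p, b, f, v.
vofoko ~ vufuhu, roda ~ rudu — Taviku o corresponds to Badoran u after a consonant, before a consonant other than r, m, n, p, b, f, v.
vofoko ~ vufuhu — Taviku k corresponds to Badoran h between vowels (before a back vowel).
vofoko ~ vufuhu — Taviku o corresponds to Badoran u word-finally.
Applying these to Taviku 'mayoko':
  mayoko → muyoko   (a→u after a consonant, before a consonant other than r, m, n, p, b, f, v)
  muyoko → muyuko   (o→u after a consonant, before a consonant other than r, m, n, p, b, f, v)
  muyuko → muyuho   (k→h between vowels (before a back vowel))
  muyuho → muyuhu   (o→u word-finally)
So the Badoran cognate is 'muyuhu'.

muyuhu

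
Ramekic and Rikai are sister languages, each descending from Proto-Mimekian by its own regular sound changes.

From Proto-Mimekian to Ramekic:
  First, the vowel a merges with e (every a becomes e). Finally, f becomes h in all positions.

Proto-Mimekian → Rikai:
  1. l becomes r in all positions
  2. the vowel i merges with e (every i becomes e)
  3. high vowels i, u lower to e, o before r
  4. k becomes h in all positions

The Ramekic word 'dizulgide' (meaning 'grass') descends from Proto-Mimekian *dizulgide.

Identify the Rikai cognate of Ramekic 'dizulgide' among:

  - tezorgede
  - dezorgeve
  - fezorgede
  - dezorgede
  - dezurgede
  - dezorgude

dezorgede

Rikai: *dizulgide > dizurgide > dezurgede > dezorgede  (by unconditioned shift, vowel merger, pre-rhotic lowering)
The other candidates each miss or misapply at least one Rikai change.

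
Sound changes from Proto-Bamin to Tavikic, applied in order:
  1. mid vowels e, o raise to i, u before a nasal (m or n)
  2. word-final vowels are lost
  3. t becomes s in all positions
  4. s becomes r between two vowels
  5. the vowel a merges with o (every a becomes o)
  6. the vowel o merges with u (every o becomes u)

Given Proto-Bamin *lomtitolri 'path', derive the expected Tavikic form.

Tavikic: *lomtitolri > lumtitolri > lumtitolr > lumsisolr > lumsirolr > lumsirulr  (by pre-nasal raising, apocope, unconditioned shift, rhotacism, vowel merger)

lumsirulr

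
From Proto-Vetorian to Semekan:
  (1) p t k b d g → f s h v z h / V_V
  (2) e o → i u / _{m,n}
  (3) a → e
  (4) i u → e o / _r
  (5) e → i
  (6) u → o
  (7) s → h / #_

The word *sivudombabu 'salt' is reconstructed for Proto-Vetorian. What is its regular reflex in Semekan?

hivozombivo

Semekan: *sivudombabu
  sivudombabu → sivuzombavu   [intervocalic lenition]
  sivuzombavu → sivuzumbavu   [pre-nasal raising]
  sivuzumbavu → sivuzumbevu   [vowel merger]
  sivuzumbevu (rule 4 does not apply)
  sivuzumbevu → sivuzumbivu   [vowel merger]
  sivuzumbivu → sivozombivo   [vowel merger]
  sivozombivo → hivozombivo   [debuccalisation]
  giving Semekan hivozombivo.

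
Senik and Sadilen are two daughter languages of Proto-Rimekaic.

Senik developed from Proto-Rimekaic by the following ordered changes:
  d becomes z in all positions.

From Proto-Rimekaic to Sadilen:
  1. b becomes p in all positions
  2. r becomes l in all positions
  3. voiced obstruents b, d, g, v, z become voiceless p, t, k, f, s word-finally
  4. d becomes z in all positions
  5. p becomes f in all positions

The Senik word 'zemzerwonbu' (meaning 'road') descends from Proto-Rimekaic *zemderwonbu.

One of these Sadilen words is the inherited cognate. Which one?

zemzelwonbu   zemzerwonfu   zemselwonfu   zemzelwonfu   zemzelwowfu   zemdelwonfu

Sadilen: start from *zemderwonbu.
  rule 1 (unconditioned shift): zemderwonbu → zemderwonpu
  rule 2 (unconditioned shift): zemderwonpu → zemdelwonpu
  rule 3: no change — zemdelwonpu
  rule 4 (unconditioned shift): zemdelwonpu → zemzelwonpu
  rule 5 (unconditioned shift): zemzelwonpu → zemzelwonfu
  ⇒ Sadilen zemzelwonfu

zemzelwonfu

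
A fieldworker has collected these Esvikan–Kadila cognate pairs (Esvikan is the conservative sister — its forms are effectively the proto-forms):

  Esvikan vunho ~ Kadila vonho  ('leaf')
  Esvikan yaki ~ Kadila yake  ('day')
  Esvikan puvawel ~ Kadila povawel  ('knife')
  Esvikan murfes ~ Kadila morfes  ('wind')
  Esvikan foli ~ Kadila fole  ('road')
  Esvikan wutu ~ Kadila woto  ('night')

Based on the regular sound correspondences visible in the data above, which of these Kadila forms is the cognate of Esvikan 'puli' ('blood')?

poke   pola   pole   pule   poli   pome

pole

wutu ~ woto — Esvikan u corresponds to Kadila o after a consonant, before a consonant other than r, m, n, p, b, f, v.
yaki ~ yake, foli ~ fole — Esvikan i corresponds to Kadila e word-finally.
Applying these to Esvikan 'puli':
  puli → poli   (u→o after a consonant, before a consonant other than r, m, n, p, b, f, v)
  poli → pole   (i→e word-finally)
So the Kadila cognate is 'pole'.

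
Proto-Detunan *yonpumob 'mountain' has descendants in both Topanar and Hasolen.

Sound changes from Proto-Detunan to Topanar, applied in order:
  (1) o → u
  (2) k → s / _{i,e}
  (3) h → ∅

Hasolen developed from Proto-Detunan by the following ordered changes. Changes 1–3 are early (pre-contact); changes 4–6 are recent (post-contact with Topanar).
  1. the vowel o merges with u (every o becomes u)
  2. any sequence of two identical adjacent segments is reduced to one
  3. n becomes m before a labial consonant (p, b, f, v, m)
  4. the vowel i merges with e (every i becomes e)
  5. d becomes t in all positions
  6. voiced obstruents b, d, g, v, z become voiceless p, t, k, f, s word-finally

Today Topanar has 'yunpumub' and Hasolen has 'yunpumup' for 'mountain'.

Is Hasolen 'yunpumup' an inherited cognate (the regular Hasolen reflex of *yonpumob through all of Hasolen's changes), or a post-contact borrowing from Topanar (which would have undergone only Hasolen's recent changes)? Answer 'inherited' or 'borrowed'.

If inherited, *yonpumob would pass through all of Hasolen's changes:
Hasolen: *yonpumob > yunpumub > yumpumub > yumpumup  (by vowel merger, nasal place assimilation, final devoicing)
If borrowed from Topanar 'yunpumub' after the early changes, it would undergo only the recent ones:
  rule 4 (vowel merger): no change (yunpumub)
  rule 5 (unconditioned shift): no change (yunpumub)
  rule 6 (final devoicing): yunpumub → yunpumup
  ⇒ as a loan: yunpumup
Hasolen 'yunpumup' matches the loan outcome 'yunpumup', not the inherited 'yumpumup' — it skipped the early Hasolen changes, so it was borrowed from Topanar.

borrowed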